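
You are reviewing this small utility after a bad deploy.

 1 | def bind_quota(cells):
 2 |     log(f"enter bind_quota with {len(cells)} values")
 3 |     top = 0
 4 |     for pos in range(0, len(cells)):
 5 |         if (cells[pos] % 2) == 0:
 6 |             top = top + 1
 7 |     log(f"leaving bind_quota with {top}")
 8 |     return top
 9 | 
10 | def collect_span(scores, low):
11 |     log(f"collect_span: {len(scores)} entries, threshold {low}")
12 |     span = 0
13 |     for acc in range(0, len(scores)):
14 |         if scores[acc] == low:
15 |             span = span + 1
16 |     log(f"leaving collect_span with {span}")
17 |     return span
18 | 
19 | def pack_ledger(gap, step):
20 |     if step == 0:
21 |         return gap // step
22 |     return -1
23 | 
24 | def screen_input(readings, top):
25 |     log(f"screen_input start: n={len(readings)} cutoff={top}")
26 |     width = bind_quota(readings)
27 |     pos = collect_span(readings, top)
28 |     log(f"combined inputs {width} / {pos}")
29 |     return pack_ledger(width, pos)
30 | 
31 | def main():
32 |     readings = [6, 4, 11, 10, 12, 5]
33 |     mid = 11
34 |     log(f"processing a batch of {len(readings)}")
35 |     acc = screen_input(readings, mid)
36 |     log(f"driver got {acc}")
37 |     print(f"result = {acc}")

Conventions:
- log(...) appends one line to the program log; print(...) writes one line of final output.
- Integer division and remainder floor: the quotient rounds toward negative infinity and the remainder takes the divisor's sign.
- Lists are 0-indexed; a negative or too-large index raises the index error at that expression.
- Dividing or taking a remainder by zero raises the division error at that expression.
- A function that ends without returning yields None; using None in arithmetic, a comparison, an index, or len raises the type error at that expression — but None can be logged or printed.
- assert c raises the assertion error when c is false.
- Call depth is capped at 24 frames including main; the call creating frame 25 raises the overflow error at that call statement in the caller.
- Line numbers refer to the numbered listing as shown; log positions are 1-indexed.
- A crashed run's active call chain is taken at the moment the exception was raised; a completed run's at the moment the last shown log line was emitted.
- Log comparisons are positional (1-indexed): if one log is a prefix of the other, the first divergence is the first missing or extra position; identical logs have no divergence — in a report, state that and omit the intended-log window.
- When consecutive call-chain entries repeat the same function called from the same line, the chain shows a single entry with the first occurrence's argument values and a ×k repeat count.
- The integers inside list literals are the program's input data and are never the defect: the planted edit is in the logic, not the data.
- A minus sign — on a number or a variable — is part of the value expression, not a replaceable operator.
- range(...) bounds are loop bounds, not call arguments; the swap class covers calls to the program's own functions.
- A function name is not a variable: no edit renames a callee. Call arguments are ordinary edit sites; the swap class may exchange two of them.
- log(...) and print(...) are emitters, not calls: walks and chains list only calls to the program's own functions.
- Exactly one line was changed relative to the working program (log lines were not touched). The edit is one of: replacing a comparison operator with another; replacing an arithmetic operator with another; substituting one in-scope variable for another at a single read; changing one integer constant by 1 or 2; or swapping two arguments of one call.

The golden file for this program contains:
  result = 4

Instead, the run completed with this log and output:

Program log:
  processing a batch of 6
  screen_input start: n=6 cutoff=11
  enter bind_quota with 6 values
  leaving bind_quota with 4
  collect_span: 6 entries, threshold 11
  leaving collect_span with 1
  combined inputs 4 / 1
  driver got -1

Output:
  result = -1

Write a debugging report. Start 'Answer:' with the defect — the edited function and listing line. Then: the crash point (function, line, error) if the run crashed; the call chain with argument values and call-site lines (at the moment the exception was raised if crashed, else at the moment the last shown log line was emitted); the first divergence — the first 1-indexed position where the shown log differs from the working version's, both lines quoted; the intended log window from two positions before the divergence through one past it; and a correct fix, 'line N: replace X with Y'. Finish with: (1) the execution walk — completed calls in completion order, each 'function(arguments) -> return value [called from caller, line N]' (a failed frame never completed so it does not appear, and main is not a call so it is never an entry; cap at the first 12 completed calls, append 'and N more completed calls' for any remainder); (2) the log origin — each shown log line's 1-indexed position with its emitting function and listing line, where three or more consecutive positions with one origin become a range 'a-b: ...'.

Answer: the defect is in pack_ledger at line 20.
Key fact: The earliest visible damage is log position 8 — 'driver got -1' rather than the intended 'driver got 4'.
Call chain: main.
First divergence: position 8; shown 'driver got -1' vs intended 'driver got 4'.
Intended log window:
  6: leaving collect_span with 1
  7: combined inputs 4 / 1
  8: driver got 4
Execution walk:
  bind_quota([6, 4, 11, 10, 12, 5]) -> 4  [called from screen_input, line 26]
  collect_span([6, 4, 11, 10, 12, 5], 11) -> 1  [called from screen_input, line 27]
  pack_ledger(4, 1) -> -1  [called from screen_input, line 29]
  screen_input([6, 4, 11, 10, 12, 5], 11) -> -1  [called from main, line 35]
Origin of each log line:
  1 — main, line 34
  2 — screen_input, line 25
  3 — bind_quota, line 2
  4 — bind_quota, line 7
  5 — collect_span, line 11
  6 — collect_span, line 16
  7 — screen_input, line 28
  8 — main, line 36
A correct fix: line 20: replace `==` with `!=`.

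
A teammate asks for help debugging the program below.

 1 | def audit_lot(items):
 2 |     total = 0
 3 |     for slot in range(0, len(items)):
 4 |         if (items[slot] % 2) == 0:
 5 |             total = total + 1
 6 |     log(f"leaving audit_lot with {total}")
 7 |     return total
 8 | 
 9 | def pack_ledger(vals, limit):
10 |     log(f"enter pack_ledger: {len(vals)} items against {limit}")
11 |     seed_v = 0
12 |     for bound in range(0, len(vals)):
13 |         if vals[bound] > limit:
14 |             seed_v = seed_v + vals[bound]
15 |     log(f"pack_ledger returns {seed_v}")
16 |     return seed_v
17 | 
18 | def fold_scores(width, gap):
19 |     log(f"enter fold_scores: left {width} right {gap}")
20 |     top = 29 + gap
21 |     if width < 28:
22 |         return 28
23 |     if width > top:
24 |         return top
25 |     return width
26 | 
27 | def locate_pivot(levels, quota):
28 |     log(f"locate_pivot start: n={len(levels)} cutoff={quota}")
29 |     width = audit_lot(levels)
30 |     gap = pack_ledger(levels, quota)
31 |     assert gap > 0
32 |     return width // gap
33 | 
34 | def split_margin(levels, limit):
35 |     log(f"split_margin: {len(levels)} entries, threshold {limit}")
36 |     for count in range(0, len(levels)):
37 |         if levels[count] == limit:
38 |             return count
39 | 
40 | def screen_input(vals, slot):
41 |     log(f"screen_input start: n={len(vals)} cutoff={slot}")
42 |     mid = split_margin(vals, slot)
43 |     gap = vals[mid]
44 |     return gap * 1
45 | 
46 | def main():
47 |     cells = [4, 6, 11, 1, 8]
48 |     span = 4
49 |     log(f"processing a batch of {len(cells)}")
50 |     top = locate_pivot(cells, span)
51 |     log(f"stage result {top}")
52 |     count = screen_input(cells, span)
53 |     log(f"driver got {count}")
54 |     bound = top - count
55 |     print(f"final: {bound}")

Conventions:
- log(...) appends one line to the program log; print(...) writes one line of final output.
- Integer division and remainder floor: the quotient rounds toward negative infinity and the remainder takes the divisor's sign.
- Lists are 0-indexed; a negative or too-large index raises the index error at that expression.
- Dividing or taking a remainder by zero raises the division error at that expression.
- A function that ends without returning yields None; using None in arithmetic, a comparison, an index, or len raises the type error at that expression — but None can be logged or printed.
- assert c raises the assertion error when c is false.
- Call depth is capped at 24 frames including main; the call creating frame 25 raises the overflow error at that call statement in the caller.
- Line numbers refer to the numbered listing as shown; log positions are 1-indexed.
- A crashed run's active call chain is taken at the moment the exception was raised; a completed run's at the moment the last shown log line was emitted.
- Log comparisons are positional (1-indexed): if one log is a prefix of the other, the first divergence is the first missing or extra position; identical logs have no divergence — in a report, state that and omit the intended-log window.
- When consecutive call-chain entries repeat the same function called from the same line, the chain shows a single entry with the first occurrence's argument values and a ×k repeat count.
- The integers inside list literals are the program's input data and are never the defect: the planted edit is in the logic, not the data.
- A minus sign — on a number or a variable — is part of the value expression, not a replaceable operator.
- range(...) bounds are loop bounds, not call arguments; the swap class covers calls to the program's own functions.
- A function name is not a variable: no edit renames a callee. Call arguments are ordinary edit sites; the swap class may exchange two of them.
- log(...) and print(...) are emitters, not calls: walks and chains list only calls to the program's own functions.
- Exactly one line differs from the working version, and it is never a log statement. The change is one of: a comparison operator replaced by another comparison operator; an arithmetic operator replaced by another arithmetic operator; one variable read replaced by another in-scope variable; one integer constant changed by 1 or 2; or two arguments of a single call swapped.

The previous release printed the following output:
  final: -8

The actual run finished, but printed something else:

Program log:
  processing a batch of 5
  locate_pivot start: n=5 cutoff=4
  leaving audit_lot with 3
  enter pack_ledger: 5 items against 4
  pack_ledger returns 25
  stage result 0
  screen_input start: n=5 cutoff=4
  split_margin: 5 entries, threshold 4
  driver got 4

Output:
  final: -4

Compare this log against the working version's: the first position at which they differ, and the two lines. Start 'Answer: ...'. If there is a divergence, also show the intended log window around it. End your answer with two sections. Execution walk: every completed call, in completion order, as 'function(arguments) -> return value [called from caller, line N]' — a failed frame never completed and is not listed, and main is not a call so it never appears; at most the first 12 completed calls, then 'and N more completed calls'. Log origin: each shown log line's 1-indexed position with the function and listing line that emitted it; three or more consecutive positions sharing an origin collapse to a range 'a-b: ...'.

Answer: at position 9 the run shows 'driver got 4' where the working version logs 'driver got 8'.
Intended log window:
  7: screen_input start: n=5 cutoff=4
  8: split_margin: 5 entries, threshold 4
  9: driver got 8
Execution walk:
  audit_lot([4, 6, 11, 1, 8]) -> 3  [called from locate_pivot, line 29]
  pack_ledger([4, 6, 11, 1, 8], 4) -> 25  [called from locate_pivot, line 30]
  locate_pivot([4, 6, 11, 1, 8], 4) -> 0  [called from main, line 50]
  split_margin([4, 6, 11, 1, 8], 4) -> 0  [called from screen_input, line 42]
  screen_input([4, 6, 11, 1, 8], 4) -> 4  [called from main, line 52]
Log origin:
  1: emitted by main (line 49)
  2: emitted by locate_pivot (line 28)
  3: emitted by audit_lot (line 6)
  4: emitted by pack_ledger (line 10)
  5: emitted by pack_ledger (line 15)
  6: emitted by main (line 51)
  7: emitted by screen_input (line 41)
  8: emitted by split_margin (line 35)
  9: emitted by main (line 53)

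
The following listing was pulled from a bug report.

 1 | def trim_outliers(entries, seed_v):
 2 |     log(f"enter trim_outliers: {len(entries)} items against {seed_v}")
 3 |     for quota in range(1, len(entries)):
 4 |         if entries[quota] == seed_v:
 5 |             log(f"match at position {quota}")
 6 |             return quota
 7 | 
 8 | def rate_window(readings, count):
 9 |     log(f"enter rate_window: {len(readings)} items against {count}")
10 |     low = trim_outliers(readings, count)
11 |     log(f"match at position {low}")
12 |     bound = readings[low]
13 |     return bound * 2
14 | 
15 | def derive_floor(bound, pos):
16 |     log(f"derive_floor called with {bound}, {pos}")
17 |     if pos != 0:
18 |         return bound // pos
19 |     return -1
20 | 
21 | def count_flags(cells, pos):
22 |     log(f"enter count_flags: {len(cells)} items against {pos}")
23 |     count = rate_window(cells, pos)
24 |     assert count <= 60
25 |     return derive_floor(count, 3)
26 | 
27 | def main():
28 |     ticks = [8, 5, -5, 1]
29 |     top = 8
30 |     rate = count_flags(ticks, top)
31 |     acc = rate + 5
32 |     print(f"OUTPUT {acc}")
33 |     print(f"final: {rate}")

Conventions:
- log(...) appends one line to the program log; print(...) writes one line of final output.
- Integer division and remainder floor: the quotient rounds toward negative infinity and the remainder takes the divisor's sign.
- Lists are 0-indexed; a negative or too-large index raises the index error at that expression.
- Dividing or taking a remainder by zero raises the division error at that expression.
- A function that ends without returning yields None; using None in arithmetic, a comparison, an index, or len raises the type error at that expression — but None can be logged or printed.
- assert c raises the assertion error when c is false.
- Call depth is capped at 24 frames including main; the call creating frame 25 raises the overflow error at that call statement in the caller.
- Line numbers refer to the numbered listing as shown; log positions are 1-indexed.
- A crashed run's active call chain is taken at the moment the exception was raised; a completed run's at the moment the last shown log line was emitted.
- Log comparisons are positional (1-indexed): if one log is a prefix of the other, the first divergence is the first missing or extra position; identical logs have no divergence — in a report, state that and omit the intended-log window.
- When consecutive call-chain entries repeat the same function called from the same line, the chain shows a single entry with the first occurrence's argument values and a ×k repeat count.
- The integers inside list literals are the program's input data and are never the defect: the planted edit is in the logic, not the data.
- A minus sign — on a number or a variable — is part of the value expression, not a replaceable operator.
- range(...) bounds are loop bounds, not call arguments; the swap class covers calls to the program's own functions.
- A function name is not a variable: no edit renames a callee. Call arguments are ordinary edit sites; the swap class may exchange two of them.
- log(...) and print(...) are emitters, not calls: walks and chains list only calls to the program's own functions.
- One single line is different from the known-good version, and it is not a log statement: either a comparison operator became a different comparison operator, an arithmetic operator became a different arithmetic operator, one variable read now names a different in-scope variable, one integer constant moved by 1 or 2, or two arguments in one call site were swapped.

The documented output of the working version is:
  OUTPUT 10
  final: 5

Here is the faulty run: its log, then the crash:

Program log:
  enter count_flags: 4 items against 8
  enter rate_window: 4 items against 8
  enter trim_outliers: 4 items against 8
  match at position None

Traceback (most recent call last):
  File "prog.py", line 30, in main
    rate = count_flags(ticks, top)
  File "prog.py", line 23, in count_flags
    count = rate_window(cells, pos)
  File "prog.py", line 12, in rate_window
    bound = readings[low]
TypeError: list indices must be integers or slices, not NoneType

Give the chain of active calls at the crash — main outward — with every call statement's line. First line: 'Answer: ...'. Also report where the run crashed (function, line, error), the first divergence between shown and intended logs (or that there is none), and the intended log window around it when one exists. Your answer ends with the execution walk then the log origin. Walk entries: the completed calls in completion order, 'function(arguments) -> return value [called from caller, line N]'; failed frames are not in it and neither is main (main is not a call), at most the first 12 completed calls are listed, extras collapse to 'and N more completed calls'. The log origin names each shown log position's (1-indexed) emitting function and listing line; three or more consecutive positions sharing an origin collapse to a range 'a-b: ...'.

Answer: main -> count_flags (called at line 30) -> rate_window (called at line 23).
Key observation: The log first diverges at position 4: the faulty run prints 'match at position None' where the working version prints 'match at position 0'.
Crash: rate_window, line 12, TypeError.
First divergence: at position 4 the run shows 'match at position None' where the working version logs 'match at position 0'.
Intended log window:
  2: enter rate_window: 4 items against 8
  3: enter trim_outliers: 4 items against 8
  4: match at position 0
  5: match at position 0
Execution walk:
  trim_outliers([8, 5, -5, 1], 8) -> None  [called from rate_window, line 10]
Origin of each log line:
  1: emitted by count_flags (line 22)
  2: emitted by rate_window (line 9)
  3: emitted by trim_outliers (line 2)
  4: emitted by rate_window (line 11)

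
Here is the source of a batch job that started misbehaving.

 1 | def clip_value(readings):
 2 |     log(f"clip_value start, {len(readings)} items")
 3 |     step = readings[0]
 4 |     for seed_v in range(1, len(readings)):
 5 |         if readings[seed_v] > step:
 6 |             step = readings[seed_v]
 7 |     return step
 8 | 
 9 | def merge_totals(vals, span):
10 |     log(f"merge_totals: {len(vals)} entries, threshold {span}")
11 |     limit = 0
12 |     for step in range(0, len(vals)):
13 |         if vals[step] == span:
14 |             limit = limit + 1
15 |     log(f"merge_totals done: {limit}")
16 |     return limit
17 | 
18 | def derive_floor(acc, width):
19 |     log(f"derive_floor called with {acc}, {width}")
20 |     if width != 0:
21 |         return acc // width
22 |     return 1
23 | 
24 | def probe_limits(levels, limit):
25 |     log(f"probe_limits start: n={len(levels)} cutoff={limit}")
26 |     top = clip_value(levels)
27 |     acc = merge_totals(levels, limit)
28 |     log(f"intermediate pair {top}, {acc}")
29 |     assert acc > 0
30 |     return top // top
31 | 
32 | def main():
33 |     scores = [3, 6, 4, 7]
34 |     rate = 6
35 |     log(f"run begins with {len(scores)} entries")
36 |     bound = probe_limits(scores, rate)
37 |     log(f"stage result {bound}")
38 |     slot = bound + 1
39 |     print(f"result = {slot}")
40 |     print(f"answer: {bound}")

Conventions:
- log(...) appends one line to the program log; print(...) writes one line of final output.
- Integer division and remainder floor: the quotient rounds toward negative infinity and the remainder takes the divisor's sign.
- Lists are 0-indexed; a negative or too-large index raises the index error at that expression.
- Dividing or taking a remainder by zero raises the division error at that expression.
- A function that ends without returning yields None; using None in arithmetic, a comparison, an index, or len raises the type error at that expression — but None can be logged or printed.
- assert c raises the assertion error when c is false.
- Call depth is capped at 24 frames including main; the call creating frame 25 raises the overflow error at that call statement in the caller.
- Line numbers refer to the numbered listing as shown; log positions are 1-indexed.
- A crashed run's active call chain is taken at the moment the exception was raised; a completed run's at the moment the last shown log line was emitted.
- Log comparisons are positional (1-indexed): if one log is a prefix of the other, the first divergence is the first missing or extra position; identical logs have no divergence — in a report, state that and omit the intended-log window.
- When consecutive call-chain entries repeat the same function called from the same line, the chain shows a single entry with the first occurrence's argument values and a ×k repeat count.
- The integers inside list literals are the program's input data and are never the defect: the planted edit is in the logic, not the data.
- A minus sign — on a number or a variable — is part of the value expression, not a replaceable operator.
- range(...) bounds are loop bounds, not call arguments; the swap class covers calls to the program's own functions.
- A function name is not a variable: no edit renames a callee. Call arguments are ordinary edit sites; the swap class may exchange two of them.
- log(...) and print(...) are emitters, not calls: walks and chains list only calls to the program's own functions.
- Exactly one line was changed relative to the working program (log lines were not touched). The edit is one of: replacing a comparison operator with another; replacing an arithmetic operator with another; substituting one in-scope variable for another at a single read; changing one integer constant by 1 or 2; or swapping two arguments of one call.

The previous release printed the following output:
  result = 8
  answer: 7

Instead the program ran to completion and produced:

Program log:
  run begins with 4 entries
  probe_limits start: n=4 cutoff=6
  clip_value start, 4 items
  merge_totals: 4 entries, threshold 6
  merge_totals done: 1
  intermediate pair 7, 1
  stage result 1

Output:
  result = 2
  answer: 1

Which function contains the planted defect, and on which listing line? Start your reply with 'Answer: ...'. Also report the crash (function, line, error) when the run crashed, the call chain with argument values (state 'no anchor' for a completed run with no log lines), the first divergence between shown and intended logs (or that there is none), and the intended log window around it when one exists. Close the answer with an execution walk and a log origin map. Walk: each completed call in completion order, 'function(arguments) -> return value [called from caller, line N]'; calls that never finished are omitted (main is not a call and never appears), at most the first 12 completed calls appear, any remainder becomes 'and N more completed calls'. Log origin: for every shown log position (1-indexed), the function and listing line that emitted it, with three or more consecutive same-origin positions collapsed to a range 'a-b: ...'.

Answer: the defect is in probe_limits at line 30.
Key observation: The log first diverges at position 7: the faulty run prints 'stage result 1' where the working version prints 'stage result 7'.
Call chain: main.
First divergence: position 7; shown 'stage result 1' vs intended 'stage result 7'.
Intended log window:
  5: merge_totals done: 1
  6: intermediate pair 7, 1
  7: stage result 7
Execution walk:
  clip_value([3, 6, 4, 7]) -> 7  [called from probe_limits, line 26]
  merge_totals([3, 6, 4, 7], 6) -> 1  [called from probe_limits, line 27]
  probe_limits([3, 6, 4, 7], 6) -> 1  [called from main, line 36]
Log origins:
  1: logged in main at line 35
  2: logged in probe_limits at line 25
  3: logged in clip_value at line 2
  4: logged in merge_totals at line 10
  5: logged in merge_totals at line 15
  6: logged in probe_limits at line 28
  7: logged in main at line 37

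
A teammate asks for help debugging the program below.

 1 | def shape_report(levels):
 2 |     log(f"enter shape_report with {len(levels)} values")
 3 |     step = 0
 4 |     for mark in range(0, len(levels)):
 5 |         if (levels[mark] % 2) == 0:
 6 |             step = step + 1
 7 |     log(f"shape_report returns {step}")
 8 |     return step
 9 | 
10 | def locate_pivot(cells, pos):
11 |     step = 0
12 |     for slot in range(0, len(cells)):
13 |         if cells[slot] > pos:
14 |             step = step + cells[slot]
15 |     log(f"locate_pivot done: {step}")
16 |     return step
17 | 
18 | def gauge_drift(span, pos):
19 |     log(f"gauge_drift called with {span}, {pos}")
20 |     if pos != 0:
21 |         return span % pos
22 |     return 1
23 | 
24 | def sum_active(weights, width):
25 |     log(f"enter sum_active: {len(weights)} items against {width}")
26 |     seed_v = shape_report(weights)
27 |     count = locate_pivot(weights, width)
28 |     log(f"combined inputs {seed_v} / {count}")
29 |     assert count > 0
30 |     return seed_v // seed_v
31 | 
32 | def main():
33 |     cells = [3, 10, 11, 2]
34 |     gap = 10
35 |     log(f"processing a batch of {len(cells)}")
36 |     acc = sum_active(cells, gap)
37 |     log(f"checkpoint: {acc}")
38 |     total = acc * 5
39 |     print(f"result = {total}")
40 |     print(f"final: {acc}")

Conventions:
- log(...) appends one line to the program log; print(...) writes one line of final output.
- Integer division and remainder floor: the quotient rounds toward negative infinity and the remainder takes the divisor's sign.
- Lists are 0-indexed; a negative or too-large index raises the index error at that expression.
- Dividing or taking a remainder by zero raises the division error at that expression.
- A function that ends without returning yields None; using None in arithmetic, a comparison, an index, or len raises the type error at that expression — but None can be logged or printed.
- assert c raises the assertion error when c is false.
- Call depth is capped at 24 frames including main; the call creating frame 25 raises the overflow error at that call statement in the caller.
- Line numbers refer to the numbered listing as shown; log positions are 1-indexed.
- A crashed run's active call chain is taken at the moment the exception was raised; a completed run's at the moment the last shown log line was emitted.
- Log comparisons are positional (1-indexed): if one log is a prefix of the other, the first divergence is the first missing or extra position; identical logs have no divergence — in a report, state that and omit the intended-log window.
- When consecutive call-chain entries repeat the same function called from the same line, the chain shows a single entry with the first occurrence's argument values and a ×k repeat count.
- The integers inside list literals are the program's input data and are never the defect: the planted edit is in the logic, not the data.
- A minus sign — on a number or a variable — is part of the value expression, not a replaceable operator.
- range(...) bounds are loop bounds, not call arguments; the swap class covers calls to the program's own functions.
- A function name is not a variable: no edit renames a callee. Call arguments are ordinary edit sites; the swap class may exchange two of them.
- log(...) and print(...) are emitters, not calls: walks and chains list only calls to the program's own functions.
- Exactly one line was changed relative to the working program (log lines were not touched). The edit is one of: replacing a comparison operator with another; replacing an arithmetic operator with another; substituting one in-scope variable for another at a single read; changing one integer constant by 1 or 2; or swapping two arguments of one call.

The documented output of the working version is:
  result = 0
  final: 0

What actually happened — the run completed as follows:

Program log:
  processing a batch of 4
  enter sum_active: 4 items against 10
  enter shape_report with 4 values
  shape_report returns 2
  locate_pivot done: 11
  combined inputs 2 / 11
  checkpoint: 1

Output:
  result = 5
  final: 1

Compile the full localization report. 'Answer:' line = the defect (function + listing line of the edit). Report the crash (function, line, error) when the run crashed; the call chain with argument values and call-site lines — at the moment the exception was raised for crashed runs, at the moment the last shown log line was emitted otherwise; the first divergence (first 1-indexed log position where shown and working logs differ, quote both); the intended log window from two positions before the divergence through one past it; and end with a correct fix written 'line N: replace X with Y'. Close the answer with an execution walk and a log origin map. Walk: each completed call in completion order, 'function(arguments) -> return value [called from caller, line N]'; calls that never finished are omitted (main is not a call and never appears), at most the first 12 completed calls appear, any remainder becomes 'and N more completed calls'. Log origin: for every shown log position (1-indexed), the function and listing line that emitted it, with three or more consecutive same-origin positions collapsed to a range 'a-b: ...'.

Answer: the defect is in sum_active at line 30.
Key fact: The log first diverges at position 7: the faulty run prints 'checkpoint: 1' where the working version prints 'checkpoint: 0'.
Call chain: main.
First divergence: position 7 — the shown line 'checkpoint: 1' should read 'checkpoint: 0'.
Intended log window:
  5: locate_pivot done: 11
  6: combined inputs 2 / 11
  7: checkpoint: 0
Execution walk:
  shape_report([3, 10, 11, 2]) -> 2  [called from sum_active, line 26]
  locate_pivot([3, 10, 11, 2], 10) -> 11  [called from sum_active, line 27]
  sum_active([3, 10, 11, 2], 10) -> 1  [called from main, line 36]
Log line origins:
  1: from main, line 35
  2: from sum_active, line 25
  3: from shape_report, line 2
  4: from shape_report, line 7
  5: from locate_pivot, line 15
  6: from sum_active, line 28
  7: from main, line 37
A correct fix: line 30: replace `seed_v // seed_v` with `seed_v // count`.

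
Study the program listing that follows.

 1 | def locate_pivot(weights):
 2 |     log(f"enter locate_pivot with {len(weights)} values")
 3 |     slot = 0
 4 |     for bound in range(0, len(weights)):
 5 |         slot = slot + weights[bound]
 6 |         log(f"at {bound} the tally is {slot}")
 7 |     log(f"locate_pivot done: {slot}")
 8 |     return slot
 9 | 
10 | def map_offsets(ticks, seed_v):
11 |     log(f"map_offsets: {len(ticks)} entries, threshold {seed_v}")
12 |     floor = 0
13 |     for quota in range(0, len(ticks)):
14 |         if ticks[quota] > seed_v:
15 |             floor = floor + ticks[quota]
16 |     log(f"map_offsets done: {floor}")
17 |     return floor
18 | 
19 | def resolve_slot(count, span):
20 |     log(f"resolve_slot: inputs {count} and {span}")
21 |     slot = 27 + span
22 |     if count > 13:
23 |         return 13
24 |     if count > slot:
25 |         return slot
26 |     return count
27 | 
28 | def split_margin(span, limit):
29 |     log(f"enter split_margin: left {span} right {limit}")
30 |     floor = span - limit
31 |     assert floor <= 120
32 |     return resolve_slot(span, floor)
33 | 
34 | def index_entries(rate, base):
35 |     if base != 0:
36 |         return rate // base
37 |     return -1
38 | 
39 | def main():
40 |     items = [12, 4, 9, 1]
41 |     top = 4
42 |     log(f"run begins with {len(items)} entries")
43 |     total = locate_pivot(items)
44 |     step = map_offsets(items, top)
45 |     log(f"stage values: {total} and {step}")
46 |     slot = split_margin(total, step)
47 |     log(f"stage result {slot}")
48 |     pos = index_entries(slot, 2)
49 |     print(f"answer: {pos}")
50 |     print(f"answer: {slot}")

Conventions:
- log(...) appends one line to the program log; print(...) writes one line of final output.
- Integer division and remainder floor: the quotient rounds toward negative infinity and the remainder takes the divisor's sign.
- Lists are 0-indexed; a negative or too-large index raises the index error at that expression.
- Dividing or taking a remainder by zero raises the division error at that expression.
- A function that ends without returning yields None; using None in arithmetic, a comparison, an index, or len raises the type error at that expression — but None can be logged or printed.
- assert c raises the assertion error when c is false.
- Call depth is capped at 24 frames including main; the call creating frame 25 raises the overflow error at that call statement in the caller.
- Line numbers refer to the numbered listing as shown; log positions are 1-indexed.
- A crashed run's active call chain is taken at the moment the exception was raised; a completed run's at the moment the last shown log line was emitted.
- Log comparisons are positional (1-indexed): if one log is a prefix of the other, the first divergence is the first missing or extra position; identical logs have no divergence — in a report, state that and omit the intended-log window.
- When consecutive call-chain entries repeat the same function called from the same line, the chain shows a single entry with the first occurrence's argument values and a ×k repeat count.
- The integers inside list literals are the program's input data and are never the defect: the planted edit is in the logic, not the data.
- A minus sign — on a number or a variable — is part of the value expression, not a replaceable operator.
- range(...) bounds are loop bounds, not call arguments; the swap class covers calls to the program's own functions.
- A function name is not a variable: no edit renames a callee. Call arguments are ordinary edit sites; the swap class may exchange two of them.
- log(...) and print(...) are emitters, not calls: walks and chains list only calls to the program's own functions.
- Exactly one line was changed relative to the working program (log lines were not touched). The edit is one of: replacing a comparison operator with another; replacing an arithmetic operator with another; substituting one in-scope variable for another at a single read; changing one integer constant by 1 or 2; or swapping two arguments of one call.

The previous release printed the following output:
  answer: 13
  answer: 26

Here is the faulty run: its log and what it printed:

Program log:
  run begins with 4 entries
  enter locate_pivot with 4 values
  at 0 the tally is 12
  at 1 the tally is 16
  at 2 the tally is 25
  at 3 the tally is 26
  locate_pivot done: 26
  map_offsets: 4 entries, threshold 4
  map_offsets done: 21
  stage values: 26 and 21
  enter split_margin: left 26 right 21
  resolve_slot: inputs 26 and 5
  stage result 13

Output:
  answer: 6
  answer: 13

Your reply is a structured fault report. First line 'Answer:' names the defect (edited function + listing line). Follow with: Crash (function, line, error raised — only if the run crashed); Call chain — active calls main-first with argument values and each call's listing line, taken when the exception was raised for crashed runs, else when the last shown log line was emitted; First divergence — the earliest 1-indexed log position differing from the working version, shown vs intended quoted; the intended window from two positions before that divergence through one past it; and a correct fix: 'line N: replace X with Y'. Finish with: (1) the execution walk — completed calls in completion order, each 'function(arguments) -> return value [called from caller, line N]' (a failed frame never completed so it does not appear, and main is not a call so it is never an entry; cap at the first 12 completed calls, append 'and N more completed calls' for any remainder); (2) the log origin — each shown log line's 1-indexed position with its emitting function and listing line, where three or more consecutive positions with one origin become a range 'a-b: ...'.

Answer: the defect is in resolve_slot at line 22.
Core observation: At log position 13 the runs split — shown 'stage result 13', but the working version logs 'stage result 26'.
Call chain: main.
First divergence: position 13; shown 'stage result 13' vs intended 'stage result 26'.
Intended log window:
  11: enter split_margin: left 26 right 21
  12: resolve_slot: inputs 26 and 5
  13: stage result 26
Execution walk:
  locate_pivot([12, 4, 9, 1]) -> 26  [called from main, line 43]
  map_offsets([12, 4, 9, 1], 4) -> 21  [called from main, line 44]
  resolve_slot(26, 5) -> 13  [called from split_margin, line 32]
  split_margin(26, 21) -> 13  [called from main, line 46]
  index_entries(13, 2) -> 6  [called from main, line 48]
Origin of each log line:
  1: emitted by main (line 42)
  2: emitted by locate_pivot (line 2)
  3-6: emitted by locate_pivot (line 6)
  7: emitted by locate_pivot (line 7)
  8: emitted by map_offsets (line 11)
  9: emitted by map_offsets (line 16)
  10: emitted by main (line 45)
  11: emitted by split_margin (line 29)
  12: emitted by resolve_slot (line 20)
  13: emitted by main (line 47)
A correct fix: line 22: replace `>` with `<`.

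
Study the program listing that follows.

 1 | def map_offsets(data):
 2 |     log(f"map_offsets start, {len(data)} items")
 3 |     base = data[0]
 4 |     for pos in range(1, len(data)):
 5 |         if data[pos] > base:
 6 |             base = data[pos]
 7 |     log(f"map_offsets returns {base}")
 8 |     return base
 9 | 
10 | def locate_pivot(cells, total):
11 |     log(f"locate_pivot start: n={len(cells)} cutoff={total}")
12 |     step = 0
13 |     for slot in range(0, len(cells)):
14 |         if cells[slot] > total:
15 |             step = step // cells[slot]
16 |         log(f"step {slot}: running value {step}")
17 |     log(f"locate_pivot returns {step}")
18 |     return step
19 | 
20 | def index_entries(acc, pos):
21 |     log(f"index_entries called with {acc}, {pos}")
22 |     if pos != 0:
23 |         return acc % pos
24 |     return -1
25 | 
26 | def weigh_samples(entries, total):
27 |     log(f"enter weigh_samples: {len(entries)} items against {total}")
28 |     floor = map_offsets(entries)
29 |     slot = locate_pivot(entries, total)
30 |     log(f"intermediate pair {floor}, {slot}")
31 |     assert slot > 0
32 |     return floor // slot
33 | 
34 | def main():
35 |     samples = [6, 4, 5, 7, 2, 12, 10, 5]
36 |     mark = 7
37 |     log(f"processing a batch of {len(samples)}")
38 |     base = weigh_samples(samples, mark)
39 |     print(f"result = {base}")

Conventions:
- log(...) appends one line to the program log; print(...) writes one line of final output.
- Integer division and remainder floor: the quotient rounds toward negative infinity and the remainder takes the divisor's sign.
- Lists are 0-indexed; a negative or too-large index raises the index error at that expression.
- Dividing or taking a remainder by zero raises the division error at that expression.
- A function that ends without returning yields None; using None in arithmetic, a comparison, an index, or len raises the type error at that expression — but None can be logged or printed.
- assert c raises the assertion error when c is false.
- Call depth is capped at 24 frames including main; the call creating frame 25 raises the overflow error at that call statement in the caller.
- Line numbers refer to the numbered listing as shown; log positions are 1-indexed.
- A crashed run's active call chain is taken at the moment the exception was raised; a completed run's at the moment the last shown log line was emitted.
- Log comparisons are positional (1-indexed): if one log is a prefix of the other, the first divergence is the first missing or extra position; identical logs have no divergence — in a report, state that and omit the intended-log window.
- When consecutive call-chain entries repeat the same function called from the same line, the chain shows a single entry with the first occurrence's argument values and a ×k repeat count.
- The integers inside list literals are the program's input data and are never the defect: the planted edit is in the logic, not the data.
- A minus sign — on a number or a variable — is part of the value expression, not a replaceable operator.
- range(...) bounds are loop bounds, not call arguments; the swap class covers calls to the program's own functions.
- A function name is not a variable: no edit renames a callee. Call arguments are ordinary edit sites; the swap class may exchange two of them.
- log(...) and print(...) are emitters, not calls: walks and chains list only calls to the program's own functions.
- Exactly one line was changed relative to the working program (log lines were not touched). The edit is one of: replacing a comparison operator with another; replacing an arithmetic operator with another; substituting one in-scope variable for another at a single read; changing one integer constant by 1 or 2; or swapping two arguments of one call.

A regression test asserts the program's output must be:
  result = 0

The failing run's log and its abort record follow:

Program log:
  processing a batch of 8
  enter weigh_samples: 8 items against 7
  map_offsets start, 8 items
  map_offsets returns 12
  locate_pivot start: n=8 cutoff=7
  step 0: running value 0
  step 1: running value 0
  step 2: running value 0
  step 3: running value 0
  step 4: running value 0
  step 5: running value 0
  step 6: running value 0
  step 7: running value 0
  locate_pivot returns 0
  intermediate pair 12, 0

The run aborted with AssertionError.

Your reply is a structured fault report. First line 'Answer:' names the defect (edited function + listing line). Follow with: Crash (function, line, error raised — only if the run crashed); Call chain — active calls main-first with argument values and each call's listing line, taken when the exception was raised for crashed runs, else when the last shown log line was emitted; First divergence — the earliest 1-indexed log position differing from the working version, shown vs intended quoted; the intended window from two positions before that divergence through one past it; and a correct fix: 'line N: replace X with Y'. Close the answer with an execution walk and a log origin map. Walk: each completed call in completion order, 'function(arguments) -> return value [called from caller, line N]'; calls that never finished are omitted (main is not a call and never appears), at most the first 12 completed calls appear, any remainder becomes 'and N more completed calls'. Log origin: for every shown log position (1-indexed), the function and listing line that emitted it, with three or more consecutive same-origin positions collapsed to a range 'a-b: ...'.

Answer: the defect is in locate_pivot at line 15.
Core observation: The earliest visible damage is log position 11 — 'step 5: running value 0' rather than the intended 'step 5: running value 12'.
Crash: weigh_samples, line 31, AssertionError.
Call chain: main -> weigh_samples([6, 4, 5, 7, 2, 12, 10, 5], 7) (called at line 38).
First divergence: position 11 — the shown line 'step 5: running value 0' should read 'step 5: running value 12'.
Intended log window:
  9: step 3: running value 0
  10: step 4: running value 0
  11: step 5: running value 12
  12: step 6: running value 22
Execution walk:
  map_offsets([6, 4, 5, 7, 2, 12, 10, 5]) -> 12  [called from weigh_samples, line 28]
  locate_pivot([6, 4, 5, 7, 2, 12, 10, 5], 7) -> 0  [called from weigh_samples, line 29]
Log origins:
  1 — main, line 37
  2 — weigh_samples, line 27
  3 — map_offsets, line 2
  4 — map_offsets, line 7
  5 — locate_pivot, line 11
  6-13 — locate_pivot, line 16
  14 — locate_pivot, line 17
  15 — weigh_samples, line 30
A correct fix: line 15: replace `//` with `+`.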